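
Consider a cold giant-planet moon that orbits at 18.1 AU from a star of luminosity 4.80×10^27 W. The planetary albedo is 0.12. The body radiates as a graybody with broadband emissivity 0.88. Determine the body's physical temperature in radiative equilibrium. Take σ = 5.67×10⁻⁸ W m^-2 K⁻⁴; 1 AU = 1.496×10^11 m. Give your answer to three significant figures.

123 K

Orbital distance: d = 18.1 AU = 2.708×10^12 m.
Spreading L over a sphere of radius d: S = 4.80×10^27/(4π·2.71×10^12²) = 52.10 W m^-2.
The planet absorbs (1−α)S over its disc πR² and re-emits over 4πR², so the mean absorbed flux is (1−0.12)·52.10/4 = 11.46 W m^-2.
Equating to εσT⁴ with ε = 0.88: T = (11.46/0.88σ)^(1/4) = 123.1 K.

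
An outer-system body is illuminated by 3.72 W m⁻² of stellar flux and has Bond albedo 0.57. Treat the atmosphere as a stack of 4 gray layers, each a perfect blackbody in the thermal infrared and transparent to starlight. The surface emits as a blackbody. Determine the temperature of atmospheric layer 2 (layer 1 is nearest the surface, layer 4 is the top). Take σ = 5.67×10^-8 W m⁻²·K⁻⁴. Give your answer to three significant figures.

67.8 kelvin

The effective emission temperature is T_e = [S(1−α)/(4σ)]^¼ = 51.53 K.
Each opaque layer satisfies 2T_j⁴ = T_{j−1}⁴ + T_{j+1}⁴, giving T_k⁴ = (N+1−k)T_e⁴.
With k = 2: T_2 = (4+1−2)^¼·51.53 K = 67.82 K.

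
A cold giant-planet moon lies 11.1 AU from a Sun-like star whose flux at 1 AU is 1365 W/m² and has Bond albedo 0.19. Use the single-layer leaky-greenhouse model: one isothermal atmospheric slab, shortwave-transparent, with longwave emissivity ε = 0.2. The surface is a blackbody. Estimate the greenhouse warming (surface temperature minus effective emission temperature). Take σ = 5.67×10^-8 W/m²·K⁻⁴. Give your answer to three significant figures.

Flux at the orbit: S = 1365/(11.1)² = 11.08 W/m².
At the top of the atmosphere, σT_e⁴ = S(1−α)/4 = 2.243 W/m², giving T_e = 79.31 K.
The surface balance (absorbed SW + ε·downward IR = σT_s⁴) with T_a⁴ = T_s⁴/2 reduces to T_s = T_e·[2/(2−ε)]^¼ = 81.43 K.
Greenhouse warming: T_s − T_e = 2.117 K.

2.12 K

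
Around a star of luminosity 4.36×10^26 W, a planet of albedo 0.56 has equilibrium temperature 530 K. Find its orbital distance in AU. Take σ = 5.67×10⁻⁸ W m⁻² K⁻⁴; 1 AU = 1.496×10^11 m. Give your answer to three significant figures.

Energy balance gives S = 4σT⁴/(1−α) = 40670 W m⁻².
Then d = [L/(4πS)]^(1/2) = 2.921×10^10 m, i.e. 0.1952 AU.

0.195 AU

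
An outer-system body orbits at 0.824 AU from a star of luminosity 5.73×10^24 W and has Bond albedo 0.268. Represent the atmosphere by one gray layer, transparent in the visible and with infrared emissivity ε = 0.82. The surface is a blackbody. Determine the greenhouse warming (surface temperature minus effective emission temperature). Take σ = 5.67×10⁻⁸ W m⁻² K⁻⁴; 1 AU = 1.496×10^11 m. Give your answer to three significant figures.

14.0 K

Orbital distance: d = 0.824 AU = 1.233×10^11 m.
Flux at the orbit: S = L/(4πd²) = 5.73×10^24/(4π·(1.23×10^11)²) = 30.01 W m⁻².
The planet radiates to space at T_e = [S(1−α)/(4σ)]^(1/4) = 99.20 K.
For a single slab of emissivity ε, T_s⁴ = 2T_e⁴/(2−ε); thus T_s = 99.20·(1.695)^(1/4) = 113.2 K.
Greenhouse warming: T_s − T_e = 13.99 K.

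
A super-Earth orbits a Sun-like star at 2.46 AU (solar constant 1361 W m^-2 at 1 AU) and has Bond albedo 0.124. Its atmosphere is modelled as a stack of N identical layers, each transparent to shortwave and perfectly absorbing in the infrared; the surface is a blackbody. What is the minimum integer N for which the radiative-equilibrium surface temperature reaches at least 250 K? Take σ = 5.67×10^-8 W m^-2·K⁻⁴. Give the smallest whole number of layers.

4

Irradiance scales as 1/d², so S = 1361 W m^-2 × (1/2.46)² = 224.9 W m^-2.
Top-of-atmosphere balance: σT_e⁴ = S(1−α)/4 = 49.25 W m^-2 → T_e = 171.7 K.
T_s = (N+1)^(1/4)·T_e ≥ 250 K requires N+1 ≥ (T_s/T_e)⁴ = (250/171.7)⁴ = 4.497.
So N ≥ 3.497; the smallest integer is N = 4.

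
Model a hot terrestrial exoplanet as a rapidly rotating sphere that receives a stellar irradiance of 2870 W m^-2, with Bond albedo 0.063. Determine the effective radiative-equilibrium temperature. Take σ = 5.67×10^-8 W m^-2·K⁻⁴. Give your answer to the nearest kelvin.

330 K

Absorbed flux (global mean): S(1−α)/4 = 2870·0.937/4 = 672.3 W m^-2.
Balancing against σT⁴: T = (672.3/5.67×10⁻⁸)^(1/4) = 330.0 K.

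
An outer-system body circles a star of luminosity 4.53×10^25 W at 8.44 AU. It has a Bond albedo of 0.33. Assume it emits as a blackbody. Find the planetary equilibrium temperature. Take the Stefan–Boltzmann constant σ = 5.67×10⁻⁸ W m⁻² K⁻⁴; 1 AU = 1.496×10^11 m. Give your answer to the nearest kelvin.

51 K

Orbital distance: d = 8.44 AU = 1.263×10^12 m.
Flux at the orbit: S = L/(4πd²) = 4.53×10^25/(4π·(1.26×10^12)²) = 2.261 W m⁻².
Absorbed flux (global mean): S(1−α)/4 = 2.261·0.67/4 = 0.3788 W m⁻².
Set σT⁴ = 0.3788 → T = (0.3788/σ)^(1/4) = 50.84 K.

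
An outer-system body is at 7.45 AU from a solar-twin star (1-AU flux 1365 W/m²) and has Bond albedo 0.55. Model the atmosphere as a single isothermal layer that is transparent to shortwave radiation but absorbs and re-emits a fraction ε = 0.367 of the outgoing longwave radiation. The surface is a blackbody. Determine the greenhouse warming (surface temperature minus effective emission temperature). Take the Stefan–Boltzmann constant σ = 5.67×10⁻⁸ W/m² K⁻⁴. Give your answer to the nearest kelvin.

4 K

Irradiance scales as 1/d², so S = 1365 W/m² × (1/7.45)² = 24.59 W/m².
Effective emission temperature (TOA balance): σT_e⁴ = S(1−α)/4 = 2.767 W/m² → T_e = 83.58 K.
For a single slab of emissivity ε, T_s⁴ = 2T_e⁴/(2−ε); thus T_s = 83.58·(1.225)^(1/4) = 87.92 K.
Greenhouse warming: T_s − T_e = 4.345 K.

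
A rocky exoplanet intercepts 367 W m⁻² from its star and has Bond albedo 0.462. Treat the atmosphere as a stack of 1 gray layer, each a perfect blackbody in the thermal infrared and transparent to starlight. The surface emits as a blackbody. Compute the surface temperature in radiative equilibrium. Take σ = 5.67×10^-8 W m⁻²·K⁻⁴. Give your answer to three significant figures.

204 K

OLR = S(1−α)/4 = 49.36 W m⁻²; the top layer radiates at T_e = 171.8 K.
With N = 1 opaque layers, T_s = (N+1)^(1/4)·T_e = 2^(1/4)·171.8 = 204.3 K.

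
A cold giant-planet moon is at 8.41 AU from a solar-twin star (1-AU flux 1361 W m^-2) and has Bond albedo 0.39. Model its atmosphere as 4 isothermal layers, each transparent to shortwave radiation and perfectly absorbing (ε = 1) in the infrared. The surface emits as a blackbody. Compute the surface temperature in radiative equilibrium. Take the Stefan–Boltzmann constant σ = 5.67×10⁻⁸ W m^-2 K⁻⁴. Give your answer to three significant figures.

127 K

Flux at the orbit: S = 1361/(8.41)² = 19.24 W m^-2.
OLR = S(1−α)/4 = 2.935 W m^-2; the top layer radiates at T_e = 84.82 K.
With N = 4 opaque layers, T_s = (N+1)^(1/4)·T_e = 5^(1/4)·84.82 = 126.8 K.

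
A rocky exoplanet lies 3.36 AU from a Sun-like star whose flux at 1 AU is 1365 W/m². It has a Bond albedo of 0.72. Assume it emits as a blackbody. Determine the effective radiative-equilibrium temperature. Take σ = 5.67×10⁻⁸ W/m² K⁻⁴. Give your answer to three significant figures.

By the inverse-square law, S = 1365/3.36² = 120.9 W/m².
Absorbed flux (global mean): S(1−α)/4 = 120.9·0.28/4 = 8.464 W/m².
Set σT⁴ = 8.464 → T = (8.464/σ)^(1/4) = 110.5 K.

111 K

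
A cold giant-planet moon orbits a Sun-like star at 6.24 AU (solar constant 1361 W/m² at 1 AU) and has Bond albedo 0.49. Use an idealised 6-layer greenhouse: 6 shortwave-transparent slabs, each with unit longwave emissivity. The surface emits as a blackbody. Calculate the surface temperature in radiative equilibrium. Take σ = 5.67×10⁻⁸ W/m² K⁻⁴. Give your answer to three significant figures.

153 K

By the inverse-square law, S = 1361/6.24² = 34.95 W/m².
OLR = S(1−α)/4 = 4.457 W/m²; the top layer radiates at T_e = 94.16 K.
For an N-layer opaque stack, T_s⁴ = (N+1)T_e⁴, hence T_s = (7)^(1/4)×94.16 K = 153.2 K.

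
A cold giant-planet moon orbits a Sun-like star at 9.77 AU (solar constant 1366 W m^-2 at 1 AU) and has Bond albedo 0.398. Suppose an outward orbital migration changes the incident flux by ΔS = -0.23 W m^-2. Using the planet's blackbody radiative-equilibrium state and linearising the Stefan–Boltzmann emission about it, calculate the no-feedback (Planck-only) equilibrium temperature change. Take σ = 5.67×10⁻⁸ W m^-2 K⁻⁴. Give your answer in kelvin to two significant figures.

-0.32 K

By the inverse-square law, S = 1366/9.77² = 14.31 W m^-2.
The baseline emission temperature is T_e = 78.51 K.
Only a fraction (1−α) is absorbed and it's spread over 4πR², so ΔF = (1−α)ΔS/4 = -0.03461 W m^-2.
Linearising σT⁴ gives d(σT⁴)/dT = 4σT_e³ = 0.1097 W m^-2 per K.
ΔT₀ = ΔF/λ_P = -0.03461/0.1097 = -0.315 K.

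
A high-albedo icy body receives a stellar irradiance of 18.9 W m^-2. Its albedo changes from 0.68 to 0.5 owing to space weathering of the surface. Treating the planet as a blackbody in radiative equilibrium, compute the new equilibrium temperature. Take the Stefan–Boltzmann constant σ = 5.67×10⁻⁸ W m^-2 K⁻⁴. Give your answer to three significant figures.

80.3 kelvin

New equilibrium: T₂ = [(1−0.5)·18.90/(4σ)]^(1/4) = 80.34 K.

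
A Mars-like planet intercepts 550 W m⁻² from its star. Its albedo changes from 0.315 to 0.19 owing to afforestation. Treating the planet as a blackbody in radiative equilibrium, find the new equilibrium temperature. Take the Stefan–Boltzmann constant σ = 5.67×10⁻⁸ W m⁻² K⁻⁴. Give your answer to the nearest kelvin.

New equilibrium: T₂ = [(1−0.19)·550.0/(4σ)]^(1/4) = 210.5 K.

211 K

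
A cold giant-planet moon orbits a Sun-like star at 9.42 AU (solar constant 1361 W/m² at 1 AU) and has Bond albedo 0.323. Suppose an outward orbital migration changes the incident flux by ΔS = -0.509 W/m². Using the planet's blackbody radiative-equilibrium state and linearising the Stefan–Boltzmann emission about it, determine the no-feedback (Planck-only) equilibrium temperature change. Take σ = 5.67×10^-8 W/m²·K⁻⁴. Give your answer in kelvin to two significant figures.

-0.68 K

Flux at the orbit: S = 1361/(9.42)² = 15.34 W/m².
Reference equilibrium: T_e = [S(1−α)/(4σ)]^(1/4) = 82.26 K.
ΔF = Δ[S(1−α)]/4 = (1−0.323)·-0.509/4 = -0.08615 W/m².
Planck response: λ_P = 4σT_e³ = 4·5.67×10⁻⁸·(82.26)³ = 0.1262 W/m²/K.
Hence the no-feedback warming is ΔF/(4σT_e³) = -0.682 K.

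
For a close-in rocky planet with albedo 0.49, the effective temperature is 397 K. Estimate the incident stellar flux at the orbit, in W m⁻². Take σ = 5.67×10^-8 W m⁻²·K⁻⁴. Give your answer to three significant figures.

From S(1−α)/4 = σT⁴: S = 4σT⁴/(1−α).
The emitted flux is σT⁴ = 1408 W m⁻².
So S = 4×1408/(1−0.49) = 11050 W m⁻².

11000 W m⁻²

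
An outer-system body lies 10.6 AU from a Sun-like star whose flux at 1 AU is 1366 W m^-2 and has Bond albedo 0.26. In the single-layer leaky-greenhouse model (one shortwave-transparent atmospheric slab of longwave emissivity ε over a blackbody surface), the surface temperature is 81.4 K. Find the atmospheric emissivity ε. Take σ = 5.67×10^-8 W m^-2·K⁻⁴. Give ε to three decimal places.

Flux at the orbit: S = 1366/(10.6)² = 12.16 W m^-2.
First, T_e = [12.16·(1−0.26)/(4σ)]^(1/4) = 79.36 K.
Since (2−ε)/2 = (T_e/T_s)⁴ = 0.9035, ε = 0.1930.

0.193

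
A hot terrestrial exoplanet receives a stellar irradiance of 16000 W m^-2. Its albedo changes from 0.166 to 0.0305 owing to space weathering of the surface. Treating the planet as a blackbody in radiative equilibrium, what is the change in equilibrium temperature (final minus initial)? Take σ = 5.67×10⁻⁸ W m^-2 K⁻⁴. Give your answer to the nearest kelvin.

With α = 0.166, T₁ = 492.5 K.
After:  T₂ = [16000·0.97/(4σ)]^(1/4) = 511.4 K.
ΔT = T₂ − T₁ = 18.89 K.

19 K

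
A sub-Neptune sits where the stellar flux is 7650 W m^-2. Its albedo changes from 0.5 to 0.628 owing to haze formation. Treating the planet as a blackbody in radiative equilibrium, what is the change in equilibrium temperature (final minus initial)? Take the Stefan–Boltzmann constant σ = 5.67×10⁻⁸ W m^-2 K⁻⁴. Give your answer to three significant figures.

Before: T₁ = [7650·0.5/(4σ)]^(1/4) = 360.4 K.
Final:   T₂ = [S(1−0.628)/(4σ)]^(1/4) = 334.7 K.
ΔT = T₂ − T₁ = -25.68 K.

-25.7 K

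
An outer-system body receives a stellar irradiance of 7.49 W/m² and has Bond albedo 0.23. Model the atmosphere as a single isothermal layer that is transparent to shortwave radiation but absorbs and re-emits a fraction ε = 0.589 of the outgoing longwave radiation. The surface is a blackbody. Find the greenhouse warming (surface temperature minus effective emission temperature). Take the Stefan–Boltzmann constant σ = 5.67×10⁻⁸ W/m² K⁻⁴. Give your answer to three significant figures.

6.47 K

The planet radiates to space at T_e = [S(1−α)/(4σ)]^(1/4) = 71.01 K.
Surface balance with a leaky layer gives σT_s⁴ = σT_e⁴·2/(2−ε), so T_s = T_e·[2/(2−0.589)]^(1/4) = 77.48 K.
Greenhouse warming: T_s − T_e = 6.471 K.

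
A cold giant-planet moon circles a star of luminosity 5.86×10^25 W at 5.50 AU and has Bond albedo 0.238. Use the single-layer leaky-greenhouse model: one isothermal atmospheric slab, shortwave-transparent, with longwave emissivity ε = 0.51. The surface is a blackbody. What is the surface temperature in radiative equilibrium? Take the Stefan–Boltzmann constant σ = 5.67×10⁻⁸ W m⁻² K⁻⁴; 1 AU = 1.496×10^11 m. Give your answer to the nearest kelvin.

75 K

Orbital distance: d = 5.50 AU = 8.228×10^11 m.
Spreading L over a sphere of radius d: S = 5.86×10^25/(4π·8.23×10^11²) = 6.888 W m⁻².
The planet radiates to space at T_e = [S(1−α)/(4σ)]^(1/4) = 69.36 K.
Surface balance with a leaky layer gives σT_s⁴ = σT_e⁴·2/(2−ε), so T_s = T_e·[2/(2−0.51)]^(1/4) = 74.66 K.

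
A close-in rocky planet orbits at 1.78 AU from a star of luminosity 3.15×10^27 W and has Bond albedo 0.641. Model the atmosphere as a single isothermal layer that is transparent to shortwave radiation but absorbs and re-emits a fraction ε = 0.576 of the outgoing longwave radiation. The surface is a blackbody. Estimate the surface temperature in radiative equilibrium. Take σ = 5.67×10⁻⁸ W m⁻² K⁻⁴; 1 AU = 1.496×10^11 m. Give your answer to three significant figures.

298 K

Orbital distance: d = 1.78 AU = 2.663×10^11 m.
Flux at the orbit: S = L/(4πd²) = 3.15×10^27/(4π·(2.66×10^11)²) = 3535 W m⁻².
Effective emission temperature (TOA balance): σT_e⁴ = S(1−α)/4 = 317.3 W m⁻² → T_e = 273.5 K.
The surface balance (absorbed SW + ε·downward IR = σT_s⁴) with T_a⁴ = T_s⁴/2 reduces to T_s = T_e·[2/(2−ε)]^¼ = 297.7 K.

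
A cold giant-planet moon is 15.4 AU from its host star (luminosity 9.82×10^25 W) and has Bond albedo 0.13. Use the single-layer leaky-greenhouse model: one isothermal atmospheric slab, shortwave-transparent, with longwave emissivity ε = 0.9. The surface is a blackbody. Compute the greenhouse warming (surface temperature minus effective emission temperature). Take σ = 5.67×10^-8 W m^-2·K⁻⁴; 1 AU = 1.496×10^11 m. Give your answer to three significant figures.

7.86 K

d = 15.4 × 1.496×10^11 m = 2.304×10^12 m.
S = L/(4πd²) = 1.472 W m^-2.
The planet radiates to space at T_e = [S(1−α)/(4σ)]^(1/4) = 48.75 K.
For a single slab of emissivity ε, T_s⁴ = 2T_e⁴/(2−ε); thus T_s = 48.75·(1.818)^(1/4) = 56.61 K.
Greenhouse warming: T_s − T_e = 7.859 K.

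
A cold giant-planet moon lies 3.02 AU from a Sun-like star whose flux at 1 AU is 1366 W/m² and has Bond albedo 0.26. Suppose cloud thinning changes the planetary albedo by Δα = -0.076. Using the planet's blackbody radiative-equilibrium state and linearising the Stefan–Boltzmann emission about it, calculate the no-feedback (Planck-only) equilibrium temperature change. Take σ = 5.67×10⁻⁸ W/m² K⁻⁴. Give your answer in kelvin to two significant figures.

3.8 K

By the inverse-square law, S = 1366/3.02² = 149.8 W/m².
Unperturbed T_e = [149.8·(1−0.26)/(4σ)]^¼ = 148.7 K.
The change in absorbed flux is Δ[S(1−α)/4] = −SΔα/4 = 2.846 W/m².
The Planck feedback parameter is 4σT_e³ = 0.7454 W/m²/K.
So ΔT₀ = 2.846/0.7454 = 3.82 K.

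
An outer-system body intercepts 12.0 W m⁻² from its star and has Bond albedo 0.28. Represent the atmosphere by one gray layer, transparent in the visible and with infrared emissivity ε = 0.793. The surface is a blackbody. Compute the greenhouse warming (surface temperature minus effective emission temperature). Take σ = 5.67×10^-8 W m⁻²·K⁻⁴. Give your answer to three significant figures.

10.6 kelvin

Effective emission temperature (TOA balance): σT_e⁴ = S(1−α)/4 = 2.160 W m⁻² → T_e = 78.56 K.
For a single slab of emissivity ε, T_s⁴ = 2T_e⁴/(2−ε); thus T_s = 78.56·(1.657)^(1/4) = 89.14 K.
The atmosphere warms the surface by 10.57 K.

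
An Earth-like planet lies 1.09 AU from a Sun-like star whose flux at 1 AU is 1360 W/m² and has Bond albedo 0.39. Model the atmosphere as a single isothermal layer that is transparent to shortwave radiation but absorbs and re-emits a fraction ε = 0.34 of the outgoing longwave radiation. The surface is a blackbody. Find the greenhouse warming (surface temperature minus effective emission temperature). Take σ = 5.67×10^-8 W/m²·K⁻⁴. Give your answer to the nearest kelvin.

Flux at the orbit: S = 1360/(1.09)² = 1145 W/m².
The planet radiates to space at T_e = [S(1−α)/(4σ)]^(1/4) = 235.6 K.
For a single slab of emissivity ε, T_s⁴ = 2T_e⁴/(2−ε); thus T_s = 235.6·(1.205)^(1/4) = 246.8 K.
T_s − T_e = 246.8 − 235.6 = 11.23 K.

11 kelvin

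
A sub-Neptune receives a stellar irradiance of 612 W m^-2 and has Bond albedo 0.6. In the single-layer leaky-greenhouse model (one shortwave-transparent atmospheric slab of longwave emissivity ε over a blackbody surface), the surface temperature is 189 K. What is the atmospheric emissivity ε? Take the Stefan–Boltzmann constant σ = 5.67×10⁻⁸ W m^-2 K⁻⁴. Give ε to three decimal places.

First, T_e = [612.0·(1−0.6)/(4σ)]^(1/4) = 181.3 K.
Inverting T_s⁴ = 2T_e⁴/(2−ε): (T_e/T_s)⁴ = 0.8459, so ε = 2(1 − 0.8459) = 0.3082.

0.308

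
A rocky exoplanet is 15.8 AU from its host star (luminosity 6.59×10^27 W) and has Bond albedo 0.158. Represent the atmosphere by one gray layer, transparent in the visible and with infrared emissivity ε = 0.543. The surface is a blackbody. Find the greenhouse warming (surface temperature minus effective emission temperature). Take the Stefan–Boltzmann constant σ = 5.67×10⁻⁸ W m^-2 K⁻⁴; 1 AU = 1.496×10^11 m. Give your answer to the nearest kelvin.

d = 15.8 × 1.496×10^11 m = 2.364×10^12 m.
Spreading L over a sphere of radius d: S = 6.59×10^27/(4π·2.36×10^12²) = 93.86 W m^-2.
At the top of the atmosphere, σT_e⁴ = S(1−α)/4 = 19.76 W m^-2, giving T_e = 136.6 K.
Surface balance with a leaky layer gives σT_s⁴ = σT_e⁴·2/(2−ε), so T_s = T_e·[2/(2−0.543)]^(1/4) = 147.9 K.
T_s − T_e = 147.9 − 136.6 = 11.26 K.

11 kelvin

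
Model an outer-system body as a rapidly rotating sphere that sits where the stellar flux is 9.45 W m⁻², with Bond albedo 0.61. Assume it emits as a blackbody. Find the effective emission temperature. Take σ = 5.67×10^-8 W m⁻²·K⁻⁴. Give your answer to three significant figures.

Absorbed flux (global mean): S(1−α)/4 = 9.450·0.39/4 = 0.9214 W m⁻².
In equilibrium σT⁴ equals this, so T = 63.49 K.

63.5 K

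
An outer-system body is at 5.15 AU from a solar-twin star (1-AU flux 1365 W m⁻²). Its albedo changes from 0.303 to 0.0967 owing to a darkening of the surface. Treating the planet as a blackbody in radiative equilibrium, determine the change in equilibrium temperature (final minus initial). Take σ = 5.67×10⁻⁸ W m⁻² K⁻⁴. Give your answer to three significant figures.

By the inverse-square law, S = 1365/5.15² = 51.47 W m⁻².
Before: T₁ = [51.47·0.697/(4σ)]^(1/4) = 112.1 K.
After:  T₂ = [51.47·0.903/(4σ)]^(1/4) = 119.7 K.
Change: 119.7 − 112.1 = 7.510 K.

7.51 K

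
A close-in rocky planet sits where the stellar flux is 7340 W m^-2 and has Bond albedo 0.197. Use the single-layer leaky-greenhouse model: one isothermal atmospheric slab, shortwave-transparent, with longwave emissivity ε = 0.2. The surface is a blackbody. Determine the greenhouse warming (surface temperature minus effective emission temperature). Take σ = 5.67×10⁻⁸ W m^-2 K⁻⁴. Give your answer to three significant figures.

10.7 kelvin

Effective emission temperature (TOA balance): σT_e⁴ = S(1−α)/4 = 1474 W m^-2 → T_e = 401.5 K.
The surface balance (absorbed SW + ε·downward IR = σT_s⁴) with T_a⁴ = T_s⁴/2 reduces to T_s = T_e·[2/(2−ε)]^¼ = 412.2 K.
The atmosphere warms the surface by 10.72 K.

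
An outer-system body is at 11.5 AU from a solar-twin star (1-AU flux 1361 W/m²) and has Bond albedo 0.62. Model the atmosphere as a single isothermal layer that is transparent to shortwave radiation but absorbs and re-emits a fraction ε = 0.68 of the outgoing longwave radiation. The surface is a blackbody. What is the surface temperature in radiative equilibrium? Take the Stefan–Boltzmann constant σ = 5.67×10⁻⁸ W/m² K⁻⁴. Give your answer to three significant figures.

71.5 K

Irradiance scales as 1/d², so S = 1361 W/m² × (1/11.5)² = 10.29 W/m².
Effective emission temperature (TOA balance): σT_e⁴ = S(1−α)/4 = 0.9777 W/m² → T_e = 64.44 K.
For a single slab of emissivity ε, T_s⁴ = 2T_e⁴/(2−ε); thus T_s = 64.44·(1.515)^(1/4) = 71.49 K.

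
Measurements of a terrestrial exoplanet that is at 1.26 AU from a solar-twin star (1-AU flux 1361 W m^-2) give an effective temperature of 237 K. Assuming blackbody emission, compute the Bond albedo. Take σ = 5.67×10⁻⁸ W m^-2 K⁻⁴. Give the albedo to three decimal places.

By the inverse-square law, S = 1361/1.26² = 857.3 W m^-2.
Rearranging the radiative balance, α = 1 − 4σT⁴/S.
4σT⁴ = 4·5.67×10⁻⁸·(237)⁴ = 715.5 W m^-2.
1−α = 715.5/857.3 = 0.8347, so α = 0.1653.

0.165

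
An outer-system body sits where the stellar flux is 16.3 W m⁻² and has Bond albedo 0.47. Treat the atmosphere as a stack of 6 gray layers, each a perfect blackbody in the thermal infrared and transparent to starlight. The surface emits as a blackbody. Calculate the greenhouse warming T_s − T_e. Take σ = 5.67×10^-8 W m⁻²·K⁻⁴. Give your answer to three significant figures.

49.2 K

Top-of-atmosphere balance: σT_e⁴ = S(1−α)/4 = 2.160 W m⁻² → T_e = 78.56 K.
T_s = (N+1)^(1/4)·T_e = 127.8 K.
Warming: T_s − T_e = 49.22 K.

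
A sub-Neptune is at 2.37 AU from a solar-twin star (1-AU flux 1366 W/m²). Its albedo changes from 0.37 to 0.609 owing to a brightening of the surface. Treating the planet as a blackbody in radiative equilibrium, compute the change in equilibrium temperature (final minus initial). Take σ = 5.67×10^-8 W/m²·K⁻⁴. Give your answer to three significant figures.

-18.1 K

By the inverse-square law, S = 1366/2.37² = 243.2 W/m².
Before: T₁ = [243.2·0.63/(4σ)]^(1/4) = 161.2 K.
Final:   T₂ = [S(1−0.609)/(4σ)]^(1/4) = 143.1 K.
Change: 143.1 − 161.2 = -18.12 K.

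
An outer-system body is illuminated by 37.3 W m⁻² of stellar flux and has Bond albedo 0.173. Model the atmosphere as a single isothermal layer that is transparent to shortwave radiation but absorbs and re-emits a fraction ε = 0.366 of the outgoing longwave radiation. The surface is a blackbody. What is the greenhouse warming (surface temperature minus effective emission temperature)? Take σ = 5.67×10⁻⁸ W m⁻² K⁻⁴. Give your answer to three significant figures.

5.60 K

At the top of the atmosphere, σT_e⁴ = S(1−α)/4 = 7.712 W m⁻², giving T_e = 108.0 K.
The surface balance (absorbed SW + ε·downward IR = σT_s⁴) with T_a⁴ = T_s⁴/2 reduces to T_s = T_e·[2/(2−ε)]^¼ = 113.6 K.
The atmosphere warms the surface by 5.597 K.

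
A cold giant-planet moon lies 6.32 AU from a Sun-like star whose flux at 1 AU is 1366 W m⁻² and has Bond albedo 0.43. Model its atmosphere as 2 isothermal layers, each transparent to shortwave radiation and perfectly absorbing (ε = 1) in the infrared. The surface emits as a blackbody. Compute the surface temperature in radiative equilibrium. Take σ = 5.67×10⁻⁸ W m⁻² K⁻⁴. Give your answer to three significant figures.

127 K

By the inverse-square law, S = 1366/6.32² = 34.20 W m⁻².
OLR = S(1−α)/4 = 4.873 W m⁻²; the top layer radiates at T_e = 96.29 K.
With N = 2 opaque layers, T_s = (N+1)^(1/4)·T_e = 3^(1/4)·96.29 = 126.7 K.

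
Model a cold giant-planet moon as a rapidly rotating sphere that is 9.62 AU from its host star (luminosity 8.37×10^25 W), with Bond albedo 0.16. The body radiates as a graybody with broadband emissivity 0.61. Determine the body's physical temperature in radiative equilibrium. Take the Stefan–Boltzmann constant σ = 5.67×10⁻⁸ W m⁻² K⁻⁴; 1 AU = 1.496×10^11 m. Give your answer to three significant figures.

d = 9.62 × 1.496×10^11 m = 1.439×10^12 m.
Flux at the orbit: S = L/(4πd²) = 8.37×10^25/(4π·(1.44×10^12)²) = 3.216 W m⁻².
Averaging over the sphere, the absorbed flux is S(1−α)/4 = 0.6753 W m⁻².
Radiative balance εσT⁴ = 0.6753 gives T = [0.6753/(0.61·σ)]^(1/4) = 66.47 K.

66.5 K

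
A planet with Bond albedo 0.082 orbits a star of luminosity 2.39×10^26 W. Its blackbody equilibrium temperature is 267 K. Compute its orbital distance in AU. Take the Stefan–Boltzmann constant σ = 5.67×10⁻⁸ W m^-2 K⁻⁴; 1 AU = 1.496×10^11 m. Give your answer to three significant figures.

0.823 AU

Energy balance gives S = 4σT⁴/(1−α) = 1256 W m^-2.
Then d = [L/(4πS)]^(1/2) = 1.231×10^11 m, i.e. 0.8227 AU.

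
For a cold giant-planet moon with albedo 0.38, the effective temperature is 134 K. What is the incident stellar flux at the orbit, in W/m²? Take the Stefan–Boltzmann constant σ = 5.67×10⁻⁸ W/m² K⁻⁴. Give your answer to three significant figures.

From S(1−α)/4 = σT⁴: S = 4σT⁴/(1−α).
σT⁴ = 5.67×10⁻⁸·(134)⁴ = 18.28 W/m².
S = 4·18.28/0.62 = 117.9 W/m².

118 W/m²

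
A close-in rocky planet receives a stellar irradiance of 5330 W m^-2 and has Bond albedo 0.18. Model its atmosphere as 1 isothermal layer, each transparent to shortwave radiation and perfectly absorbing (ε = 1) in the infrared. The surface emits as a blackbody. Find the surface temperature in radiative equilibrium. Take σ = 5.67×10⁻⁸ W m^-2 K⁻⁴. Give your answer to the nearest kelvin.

OLR = S(1−α)/4 = 1093 W m^-2; the top layer radiates at T_e = 372.6 K.
For an N-layer opaque stack, T_s⁴ = (N+1)T_e⁴, hence T_s = (2)^(1/4)×372.6 K = 443.1 K.

443 kelvin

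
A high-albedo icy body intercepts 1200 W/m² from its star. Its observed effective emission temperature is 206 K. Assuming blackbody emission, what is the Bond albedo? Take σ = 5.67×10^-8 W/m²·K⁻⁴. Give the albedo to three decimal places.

0.660

Rearranging the radiative balance, α = 1 − 4σT⁴/S.
4σT⁴ = 4·5.67×10⁻⁸·(206)⁴ = 408.4 W/m².
Hence α = 1 − 408.4/1200 = 0.6596.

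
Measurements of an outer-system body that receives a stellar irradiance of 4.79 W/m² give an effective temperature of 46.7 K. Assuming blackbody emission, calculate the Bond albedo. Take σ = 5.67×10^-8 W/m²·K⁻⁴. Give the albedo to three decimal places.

Rearranging the radiative balance, α = 1 − 4σT⁴/S.
σT⁴ = 0.2697 W/m², so 4σT⁴ = 1.079 W/m².
Hence α = 1 − 1.079/4.790 = 0.7748.

0.775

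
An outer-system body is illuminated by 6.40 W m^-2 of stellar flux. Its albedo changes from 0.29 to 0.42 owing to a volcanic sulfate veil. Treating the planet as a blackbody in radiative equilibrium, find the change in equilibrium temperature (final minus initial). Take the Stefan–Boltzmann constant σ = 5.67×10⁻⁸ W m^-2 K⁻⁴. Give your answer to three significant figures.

Initial: T₁ = [S(1−0.29)/(4σ)]^(1/4) = 66.90 K.
Final:   T₂ = [S(1−0.42)/(4σ)]^(1/4) = 63.60 K.
ΔT = T₂ − T₁ = -3.299 K.

-3.30 K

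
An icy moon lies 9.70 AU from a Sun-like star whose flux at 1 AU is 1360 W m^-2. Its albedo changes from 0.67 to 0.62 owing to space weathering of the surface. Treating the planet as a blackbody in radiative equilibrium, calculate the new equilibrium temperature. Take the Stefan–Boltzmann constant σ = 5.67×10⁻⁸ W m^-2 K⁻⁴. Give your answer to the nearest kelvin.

70 K

Flux at the orbit: S = 1360/(9.70)² = 14.45 W m^-2.
New equilibrium: T₂ = [(1−0.62)·14.45/(4σ)]^(1/4) = 70.15 K.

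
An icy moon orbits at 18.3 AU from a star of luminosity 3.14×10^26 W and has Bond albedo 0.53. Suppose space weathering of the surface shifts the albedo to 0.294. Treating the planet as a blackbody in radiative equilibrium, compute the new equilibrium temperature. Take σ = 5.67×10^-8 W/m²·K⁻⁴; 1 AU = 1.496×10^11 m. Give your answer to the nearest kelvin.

57 kelvin

d = 18.3 × 1.496×10^11 m = 2.738×10^12 m.
Spreading L over a sphere of radius d: S = 3.14×10^26/(4π·2.74×10^12²) = 3.334 W/m².
New equilibrium: T₂ = [(1−0.294)·3.334/(4σ)]^(1/4) = 56.76 K.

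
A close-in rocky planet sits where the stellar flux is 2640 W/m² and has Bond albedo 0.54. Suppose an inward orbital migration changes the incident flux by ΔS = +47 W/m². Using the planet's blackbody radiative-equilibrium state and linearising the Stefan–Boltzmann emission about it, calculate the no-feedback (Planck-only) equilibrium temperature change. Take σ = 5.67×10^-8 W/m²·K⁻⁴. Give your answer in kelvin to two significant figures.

The baseline emission temperature is T_e = 270.5 K.
ΔF = Δ[S(1−α)]/4 = (1−0.54)·+47/4 = 5.405 W/m².
Linearising σT⁴ gives d(σT⁴)/dT = 4σT_e³ = 4.489 W/m² per K.
So ΔT₀ = 5.405/4.489 = 1.20 K.

1.2 K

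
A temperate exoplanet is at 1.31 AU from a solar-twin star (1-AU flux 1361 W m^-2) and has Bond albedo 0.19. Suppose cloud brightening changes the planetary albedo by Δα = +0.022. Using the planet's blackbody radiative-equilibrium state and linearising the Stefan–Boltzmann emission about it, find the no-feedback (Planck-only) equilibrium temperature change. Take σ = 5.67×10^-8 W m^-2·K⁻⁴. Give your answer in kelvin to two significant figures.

-1.6 K

Irradiance scales as 1/d², so S = 1361 W m^-2 × (1/1.31)² = 793.1 W m^-2.
The baseline emission temperature is T_e = 230.7 K.
The change in absorbed flux is Δ[S(1−α)/4] = −SΔα/4 = -4.362 W m^-2.
The Planck feedback parameter is 4σT_e³ = 2.785 W m^-2/K.
ΔT₀ = ΔF/λ_P = -4.362/2.785 = -1.57 K.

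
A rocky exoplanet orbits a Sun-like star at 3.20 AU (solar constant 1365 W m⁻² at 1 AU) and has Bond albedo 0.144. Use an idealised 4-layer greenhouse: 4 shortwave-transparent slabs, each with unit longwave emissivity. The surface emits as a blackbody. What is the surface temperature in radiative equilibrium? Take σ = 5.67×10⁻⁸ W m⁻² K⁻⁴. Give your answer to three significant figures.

224 kelvin

Irradiance scales as 1/d², so S = 1365 W m⁻² × (1/3.20)² = 133.3 W m⁻².
OLR = S(1−α)/4 = 28.53 W m⁻²; the top layer radiates at T_e = 149.8 K.
Layer-by-layer balance gives σT_s⁴ = (N+1)σT_e⁴, so T_s = 5^¼·149.8 = 224.0 K.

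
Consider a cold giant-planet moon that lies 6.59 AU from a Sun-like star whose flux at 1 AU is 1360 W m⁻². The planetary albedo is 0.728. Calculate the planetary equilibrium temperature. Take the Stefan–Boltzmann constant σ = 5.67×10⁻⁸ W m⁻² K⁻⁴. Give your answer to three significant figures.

Flux at the orbit: S = 1360/(6.59)² = 31.32 W m⁻².
Absorbed flux (global mean): S(1−α)/4 = 31.32·0.272/4 = 2.129 W m⁻².
In equilibrium σT⁴ equals this, so T = 78.28 K.

78.3 K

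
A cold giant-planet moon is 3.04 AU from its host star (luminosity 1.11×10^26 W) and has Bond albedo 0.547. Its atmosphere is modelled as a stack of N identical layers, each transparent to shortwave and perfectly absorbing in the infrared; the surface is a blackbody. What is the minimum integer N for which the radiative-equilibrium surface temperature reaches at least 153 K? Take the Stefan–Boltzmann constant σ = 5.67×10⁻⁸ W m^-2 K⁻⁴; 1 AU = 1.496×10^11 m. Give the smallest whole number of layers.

6

Orbital distance: d = 3.04 AU = 4.548×10^11 m.
S = L/(4πd²) = 42.71 W m^-2.
Top-of-atmosphere balance: σT_e⁴ = S(1−α)/4 = 4.837 W m^-2 → T_e = 96.10 K.
T_s = (N+1)^(1/4)·T_e ≥ 153 K requires N+1 ≥ (T_s/T_e)⁴ = (153/96.10)⁴ = 6.424.
So N ≥ 5.424; the smallest integer is N = 6.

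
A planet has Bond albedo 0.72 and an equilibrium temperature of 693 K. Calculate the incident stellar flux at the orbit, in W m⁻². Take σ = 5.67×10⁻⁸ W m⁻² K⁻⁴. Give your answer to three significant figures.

1.87×10^5 W m⁻²

From S(1−α)/4 = σT⁴: S = 4σT⁴/(1−α).
The emitted flux is σT⁴ = 13080 W m⁻².
So S = 4×13080/(1−0.72) = 1.868×10^5 W m⁻².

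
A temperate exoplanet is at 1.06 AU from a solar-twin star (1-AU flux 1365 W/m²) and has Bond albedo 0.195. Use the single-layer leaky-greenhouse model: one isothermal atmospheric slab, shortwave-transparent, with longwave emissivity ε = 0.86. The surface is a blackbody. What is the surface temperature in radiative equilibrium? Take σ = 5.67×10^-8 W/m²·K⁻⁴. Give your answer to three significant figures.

Flux at the orbit: S = 1365/(1.06)² = 1215 W/m².
At the top of the atmosphere, σT_e⁴ = S(1−α)/4 = 244.5 W/m², giving T_e = 256.3 K.
Surface balance with a leaky layer gives σT_s⁴ = σT_e⁴·2/(2−ε), so T_s = T_e·[2/(2−0.86)]^(1/4) = 294.9 K.

295 K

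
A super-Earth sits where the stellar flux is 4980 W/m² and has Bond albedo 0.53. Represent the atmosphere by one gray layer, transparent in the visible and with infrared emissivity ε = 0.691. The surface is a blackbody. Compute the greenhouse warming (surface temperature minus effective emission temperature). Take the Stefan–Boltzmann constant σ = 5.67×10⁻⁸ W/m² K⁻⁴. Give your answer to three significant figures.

35.6 kelvin

The planet radiates to space at T_e = [S(1−α)/(4σ)]^(1/4) = 318.7 K.
For a single slab of emissivity ε, T_s⁴ = 2T_e⁴/(2−ε); thus T_s = 318.7·(1.528)^(1/4) = 354.4 K.
T_s − T_e = 354.4 − 318.7 = 35.63 K.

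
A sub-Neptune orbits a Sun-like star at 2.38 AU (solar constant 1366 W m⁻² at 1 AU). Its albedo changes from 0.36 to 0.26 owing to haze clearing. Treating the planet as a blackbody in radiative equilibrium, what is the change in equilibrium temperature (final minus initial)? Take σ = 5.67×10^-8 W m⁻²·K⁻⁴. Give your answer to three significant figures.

Flux at the orbit: S = 1366/(2.38)² = 241.2 W m⁻².
Before: T₁ = [241.2·0.64/(4σ)]^(1/4) = 161.5 K.
Final:   T₂ = [S(1−0.26)/(4σ)]^(1/4) = 167.5 K.
ΔT = T₂ − T₁ = 5.970 K.

5.97 K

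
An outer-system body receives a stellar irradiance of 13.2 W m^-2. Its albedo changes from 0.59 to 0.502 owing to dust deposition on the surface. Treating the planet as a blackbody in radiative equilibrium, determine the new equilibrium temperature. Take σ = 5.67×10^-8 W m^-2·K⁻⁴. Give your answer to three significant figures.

73.4 K

New equilibrium: T₂ = [(1−0.502)·13.20/(4σ)]^(1/4) = 73.37 K.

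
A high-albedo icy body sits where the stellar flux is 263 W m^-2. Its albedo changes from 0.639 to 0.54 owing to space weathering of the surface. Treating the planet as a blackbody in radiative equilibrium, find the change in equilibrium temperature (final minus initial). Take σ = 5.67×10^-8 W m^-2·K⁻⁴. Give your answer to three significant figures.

Initial: T₁ = [S(1−0.639)/(4σ)]^(1/4) = 143.0 K.
Final:   T₂ = [S(1−0.54)/(4σ)]^(1/4) = 152.0 K.
ΔT = T₂ − T₁ = 8.934 K.

8.93 K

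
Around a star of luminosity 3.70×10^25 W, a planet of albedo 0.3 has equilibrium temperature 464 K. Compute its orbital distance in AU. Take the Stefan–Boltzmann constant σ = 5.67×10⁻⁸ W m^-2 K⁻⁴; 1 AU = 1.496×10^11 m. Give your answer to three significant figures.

Required flux: S = 4σT⁴/(1−α) = 15020 W m^-2.
S = L/(4πd²) → d = √(L/4πS) = √(3.70×10^25/(4π·15020)) = 1.400×10^10 m = 0.09360 AU.

0.0936 AU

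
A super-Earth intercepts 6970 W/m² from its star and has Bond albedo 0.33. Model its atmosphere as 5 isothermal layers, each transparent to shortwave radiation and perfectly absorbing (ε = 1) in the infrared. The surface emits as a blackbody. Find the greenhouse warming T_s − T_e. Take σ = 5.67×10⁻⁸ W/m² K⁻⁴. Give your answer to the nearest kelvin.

Top-of-atmosphere balance: σT_e⁴ = S(1−α)/4 = 1167 W/m² → T_e = 378.8 K.
T_s = (N+1)^(1/4)·T_e = 592.9 K.
Warming: T_s − T_e = 214.1 K.

214 K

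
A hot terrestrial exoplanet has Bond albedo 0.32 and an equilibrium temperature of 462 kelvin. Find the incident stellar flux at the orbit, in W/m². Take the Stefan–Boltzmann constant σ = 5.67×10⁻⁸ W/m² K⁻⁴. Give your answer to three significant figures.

From S(1−α)/4 = σT⁴: S = 4σT⁴/(1−α).
The emitted flux is σT⁴ = 2583 W/m².
So S = 4×2583/(1−0.32) = 15200 W/m².

15200 W/m²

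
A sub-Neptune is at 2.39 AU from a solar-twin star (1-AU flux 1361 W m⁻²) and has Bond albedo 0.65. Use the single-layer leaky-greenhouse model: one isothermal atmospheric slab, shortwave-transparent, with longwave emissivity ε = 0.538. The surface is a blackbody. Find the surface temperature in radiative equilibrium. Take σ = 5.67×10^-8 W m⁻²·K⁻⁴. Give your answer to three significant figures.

Flux at the orbit: S = 1361/(2.39)² = 238.3 W m⁻².
The planet radiates to space at T_e = [S(1−α)/(4σ)]^(1/4) = 138.5 K.
The surface balance (absorbed SW + ε·downward IR = σT_s⁴) with T_a⁴ = T_s⁴/2 reduces to T_s = T_e·[2/(2−ε)]^¼ = 149.8 K.

150 K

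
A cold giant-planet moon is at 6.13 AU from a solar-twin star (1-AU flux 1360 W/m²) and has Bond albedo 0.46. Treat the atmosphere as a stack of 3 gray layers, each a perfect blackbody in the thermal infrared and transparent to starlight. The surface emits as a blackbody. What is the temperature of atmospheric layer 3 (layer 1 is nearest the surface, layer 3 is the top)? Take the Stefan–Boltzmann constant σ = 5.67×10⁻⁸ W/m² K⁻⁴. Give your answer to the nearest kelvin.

By the inverse-square law, S = 1360/6.13² = 36.19 W/m².
The effective emission temperature is T_e = [S(1−α)/(4σ)]^¼ = 96.35 K.
Each opaque layer satisfies 2T_j⁴ = T_{j−1}⁴ + T_{j+1}⁴, giving T_k⁴ = (N+1−k)T_e⁴.
T_3 = (1)^(1/4)·96.35 = 96.35 K.

96 K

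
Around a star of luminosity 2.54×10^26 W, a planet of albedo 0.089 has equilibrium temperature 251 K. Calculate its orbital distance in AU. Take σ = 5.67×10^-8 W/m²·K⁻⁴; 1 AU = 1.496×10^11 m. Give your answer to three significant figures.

The flux needed for this T is 4σT⁴/(1−0.089) = 988.1 W/m².
From L = 4πd²S, d = √(2.54×10^26/(4π·988.1)) = 1.430×10^11 m = 0.9560 AU.

0.956 AU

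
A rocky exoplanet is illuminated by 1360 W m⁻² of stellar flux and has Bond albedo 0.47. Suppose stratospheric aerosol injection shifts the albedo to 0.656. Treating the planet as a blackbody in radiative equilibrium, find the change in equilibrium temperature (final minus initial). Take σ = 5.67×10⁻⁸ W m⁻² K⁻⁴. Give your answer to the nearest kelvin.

Before: T₁ = [1360·0.53/(4σ)]^(1/4) = 237.4 K.
With α = 0.656, T₂ = 213.1 K.
Change: 213.1 − 237.4 = -24.32 K.

-24 K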